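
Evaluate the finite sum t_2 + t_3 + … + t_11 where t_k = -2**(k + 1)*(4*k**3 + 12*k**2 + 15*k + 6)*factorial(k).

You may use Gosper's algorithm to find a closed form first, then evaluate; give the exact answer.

Σ = -1177194332159840

t_(k+1)/t_k = 2*(4*k**4 + 28*k**3 + 75*k**2 + 88*k + 37)/(4*k**3 + 12*k**2 + 15*k + 6).
A = 2*k + 2, B = 1, C = k**3 + 3*k**2 + 15*k/4 + 3/2.
Need (2*k + 2)·f(k+1) − (1)·f(k) = k**3 + 3*k**2 + 15*k/4 + 3/2.
d = 2 from the (1,0,3) case.
Match coefficients ⇒ f(k) = k*(2*k + 1)/4.
Certificate R = B(k−1)f/C = k*(2*k + 1)/(4*k**3 + 12*k**2 + 15*k + 6) gives s_k = -2**(k + 1)*k*(2*k + 1)*factorial(k).
s_(k+1) − s_k = -2**(k + 1)*(4*k**3 + 12*k**2 + 15*k + 6)*factorial(k) = t_k.
Evaluate s at k=12 and k=2: -1177194332160000 and -160; difference -1177194332159840.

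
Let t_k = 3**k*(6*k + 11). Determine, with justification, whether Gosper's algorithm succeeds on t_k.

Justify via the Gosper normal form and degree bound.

Compute t_(k+1)/t_k: get 3*(6*k + 17)/(6*k + 11).
So A=3 and B=1, with C=k + 11/6.
Solve (3)·f(k+1) − (1)·f(k) = k + 11/6.
Degrees (0,0,1) ⇒ d ≤ 1.
A polynomial solution: f(k) = (3*k + 1)/6.
So s_k = (B(k−1)f/C)·t_k = ((3*k + 1)/(6*k + 11))·t_k = 3**k*(3*k + 1).
Δs = 3**k*(6*k + 11), as required.

Yes. s_k = 3**k*(3*k + 1).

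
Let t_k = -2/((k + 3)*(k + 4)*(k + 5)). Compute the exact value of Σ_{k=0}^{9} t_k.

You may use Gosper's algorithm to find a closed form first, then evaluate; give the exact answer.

The ratio is (k + 3)/(k + 6).
Take A(k)=k + 3, B(k)=k + 6, C(k)=1.
f must satisfy (k + 3)·f(k+1) − (k + 5)·f(k) = 1.
deg f ≤ 2 (via 1,1,0).
Solve for f: f(k) = k*(k + 7)/24 (degree 2 ≤ 2).
R(k) = B(k−1)·f(k)/C(k) = k*(k + 5)*(k + 7)/24; s_k = R·t_k = k*(-k - 7)/(12*(k + 3)*(k + 4)).
Verify: -2/(k**3 + 12*k**2 + 47*k + 60) matches t_k.
Evaluate s at k=10 and k=0: -85/1092 and 0; difference -85/1092.

Σ = -85/1092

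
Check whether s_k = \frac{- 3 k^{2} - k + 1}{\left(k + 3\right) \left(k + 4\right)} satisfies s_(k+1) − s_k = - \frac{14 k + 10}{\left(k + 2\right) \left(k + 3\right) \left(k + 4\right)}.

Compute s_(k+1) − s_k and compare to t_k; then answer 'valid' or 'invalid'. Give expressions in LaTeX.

Invalid: residual \frac{2 \left(- 3 k^{2} + 13 k + 11\right)}{k^{4} + 14 k^{3} + 71 k^{2} + 154 k + 120} ≠ 0.

s_(k+1) = (-k - 3*(k + 1)**2)/((k + 4)*(k + 5))
s_(k+1) − s_k = 2*(-10*k - 7)/(k**3 + 12*k**2 + 47*k + 60)
(s_(k+1) − s_k) − t_k = 2*(-3*k**2 + 13*k + 11)/(k**4 + 14*k**3 + 71*k**2 + 154*k + 120)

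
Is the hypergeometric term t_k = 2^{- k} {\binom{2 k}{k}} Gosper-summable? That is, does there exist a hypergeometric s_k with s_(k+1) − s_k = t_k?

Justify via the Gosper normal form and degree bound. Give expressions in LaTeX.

No. Not Gosper-summable.

Ratio r(k) = (2*k + 1)/(k + 1).
Normal form (A,B,C) = (2*k + 1, k + 1, 1).
Need (2*k + 1)·f(k+1) − (k)·f(k) = 1.
From deg A=1, deg B=1, deg C=0: d=-1.
Bound -1 < 0, so the key equation has no polynomial solution.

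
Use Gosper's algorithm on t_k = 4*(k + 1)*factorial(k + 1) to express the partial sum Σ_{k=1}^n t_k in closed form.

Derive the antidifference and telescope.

S(n) = 4*factorial(n + 2) - 8

Compute t_(k+1)/t_k: get (k + 2)**2/(k + 1).
Gosper form: A/B · C(k+1)/C(k) with A=k + 2, B=1, C=k + 1.
Set up (k + 2)·f(k+1) − (1)·f(k) − (k + 1) = 0.
From deg A=1, deg B=0, deg C=1: d=0.
A polynomial solution: f(k) = 1.
Then R = B(k−1)f/C = 1/(k + 1), so s_k = R(k)·t_k = 4*factorial(k + 1).
Δs = 4*(k + 1)*factorial(k + 1), as required.
Telescope: S(n) = s_(n+1) − s_(1) = 4*factorial(n + 2) − (8) = 4*factorial(n + 2) - 8.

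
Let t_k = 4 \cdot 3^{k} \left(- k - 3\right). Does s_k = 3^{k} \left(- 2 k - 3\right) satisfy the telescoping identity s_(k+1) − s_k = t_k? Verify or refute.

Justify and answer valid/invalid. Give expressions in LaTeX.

s_(k+1) = 3**(k + 1)*(-2*k - 5)
s_(k+1) − s_k = 4*3**k*(-k - 3)
(s_(k+1) − s_k) − t_k = 0

valid (s_(k+1) − s_k reduces to t_k)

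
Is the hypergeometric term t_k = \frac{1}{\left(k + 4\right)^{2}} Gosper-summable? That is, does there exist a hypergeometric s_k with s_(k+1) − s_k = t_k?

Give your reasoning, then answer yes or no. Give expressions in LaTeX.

No; the coefficient equations for f are inconsistent.

r(k) = (k + 4)**2/(k + 5)**2 after simplifying.
Normal form (A,B,C) = (k**2 + 8*k + 16, k**2 + 10*k + 25, 1).
Solve (k**2 + 8*k + 16)·f(k+1) − (k**2 + 8*k + 16)·f(k) = 1.
Degrees (2,2,0) ⇒ d ≤ 0.
Put f(k) = c0: A·f(k+1) − B(k−1)·f(k) − C = -1; need -1 = 0 — inconsistent ⇒ no f, not summable.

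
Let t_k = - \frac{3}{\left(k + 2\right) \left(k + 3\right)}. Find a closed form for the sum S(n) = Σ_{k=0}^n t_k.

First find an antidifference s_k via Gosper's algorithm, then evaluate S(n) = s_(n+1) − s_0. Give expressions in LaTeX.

S(n) = \frac{3 \left(- n - 1\right)}{2 \left(n + 3\right)}

Ratio r(k) = (k + 2)/(k + 4).
Gosper form: A/B · C(k+1)/C(k) with A=k + 2, B=k + 4, C=1.
Solve (k + 2)·f(k+1) − (k + 3)·f(k) = 1.
deg f ≤ 1 (via 1,1,0).
Solve for f: f(k) = k/2 (degree 1 ≤ 1).
So s_k = (B(k−1)f/C)·t_k = (k*(k + 3)/2)·t_k = -3*k/(2*k + 4).
s_(k+1) − s_k = -3/(k**2 + 5*k + 6) = t_k.
Evaluate: s_(n+1) = 3*(-n - 1)/(2*(n + 3)); subtract s_(0) = 0 ⇒ S(n) = 3*(-n - 1)/(2*(n + 3)).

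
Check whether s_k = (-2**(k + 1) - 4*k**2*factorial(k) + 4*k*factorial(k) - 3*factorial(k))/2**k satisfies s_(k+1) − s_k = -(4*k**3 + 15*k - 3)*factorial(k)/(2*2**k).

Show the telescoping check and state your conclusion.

Valid — Δs_k = t_k.

s_(k+1) = -(4*2**k + 4*k**3*factorial(k) + 8*k**2*factorial(k) + 7*k*factorial(k) + 3*factorial(k))/(2*2**k)
s_(k+1) − s_k = -(4*k**3 + 15*k - 3)*factorial(k)/(2*2**k)
(s_(k+1) − s_k) − t_k = 0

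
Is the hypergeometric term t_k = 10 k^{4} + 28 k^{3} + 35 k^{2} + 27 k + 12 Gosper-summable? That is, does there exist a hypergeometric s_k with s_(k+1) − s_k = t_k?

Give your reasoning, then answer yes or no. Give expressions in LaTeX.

Yes. s_k = k \left(2 k^{4} + 2 k^{3} + k^{2} + 3 k + 4\right).

t_(k+1)/t_k = (10*k**4 + 68*k**3 + 179*k**2 + 221*k + 112)/(10*k**4 + 28*k**3 + 35*k**2 + 27*k + 12).
A = 1, B = 1, C = k**4 + 14*k**3/5 + 7*k**2/2 + 27*k/10 + 6/5.
Set up (1)·f(k+1) − (1)·f(k) − (k**4 + 14*k**3/5 + 7*k**2/2 + 27*k/10 + 6/5) = 0.
deg f ≤ 5 (via 0,0,4).
A polynomial solution: f(k) = k*(2*k**4 + 2*k**3 + k**2 + 3*k + 4)/10.
Get s_k = R·t_k = k*(2*k**4 + 2*k**3 + k**2 + 3*k + 4) with R(k) = B(k−1)f(k)/C(k) = k*(2*k**4 + 2*k**3 + k**2 + 3*k + 4)/(10*k**4 + 28*k**3 + 35*k**2 + 27*k + 12).
Δs = 10*k**4 + 28*k**3 + 35*k**2 + 27*k + 12, as required.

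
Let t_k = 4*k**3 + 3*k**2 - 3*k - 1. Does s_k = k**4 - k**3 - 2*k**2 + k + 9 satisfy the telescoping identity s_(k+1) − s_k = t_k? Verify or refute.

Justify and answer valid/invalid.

s_(k+1) = k**4 + 3*k**3 + k**2 - 2*k + 8
s_(k+1) − s_k = 4*k**3 + 3*k**2 - 3*k - 1
(s_(k+1) − s_k) − t_k = 0

Valid: the claim telescopes to t_k.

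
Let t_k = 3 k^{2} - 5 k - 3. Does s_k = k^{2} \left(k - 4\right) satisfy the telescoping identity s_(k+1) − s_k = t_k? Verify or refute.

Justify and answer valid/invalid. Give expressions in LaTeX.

valid (s_(k+1) − s_k reduces to t_k)

s_(k+1) = (k - 3)*(k + 1)**2
s_(k+1) − s_k = 3*k**2 - 5*k - 3
(s_(k+1) − s_k) − t_k = 0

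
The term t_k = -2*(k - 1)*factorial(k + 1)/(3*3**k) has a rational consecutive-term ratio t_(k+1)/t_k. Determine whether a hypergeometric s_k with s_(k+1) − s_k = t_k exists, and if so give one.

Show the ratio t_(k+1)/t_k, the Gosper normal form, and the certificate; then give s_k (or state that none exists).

Step 1: r(k) = k*(k + 2)/(3*(k - 1)).
So A=k/3 + 2/3 and B=1, with C=k - 1.
Set up (k/3 + 2/3)·f(k+1) − (1)·f(k) − (k - 1) = 0.
deg f ≤ 0 (via 1,0,1).
Solving with deg f ≤ 0: f(k) = 3.
Certificate R = B(k−1)f/C = 3/(k - 1) gives s_k = -2*factorial(k + 1)/3**k.
Δs = -2*(k - 1)*factorial(k + 1)/(3*3**k), as required.

s_k = -2*factorial(k + 1)/3**k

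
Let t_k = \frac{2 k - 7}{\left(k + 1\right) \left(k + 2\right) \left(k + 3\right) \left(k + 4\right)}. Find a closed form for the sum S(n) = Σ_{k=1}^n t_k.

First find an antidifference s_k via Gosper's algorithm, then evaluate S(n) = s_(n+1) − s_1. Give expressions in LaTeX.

S(n) = \frac{n \left(- n^{2} - 9 n - 50\right)}{24 \left(n^{3} + 9 n^{2} + 26 n + 24\right)}

Ratio r(k) = (k + 1)*(2*k - 5)/((k + 5)*(2*k - 7)).
Gosper form: A/B · C(k+1)/C(k) with A=k + 1, B=k + 5, C=k - 7/2.
Set up (k + 1)·f(k+1) − (k + 4)·f(k) − (k - 7/2) = 0.
Bound: deg f ≤ 3.
Coefficient equations give f(k) = -k*(k**2 + 6*k + 14)/6.
So s_k = (B(k−1)f/C)·t_k = (-k*(k + 4)*(k**2 + 6*k + 14)/(3*(2*k - 7)))·t_k = k*(-k**2 - 6*k - 14)/(3*(k + 1)*(k + 2)*(k + 3)).
Verify: (2*k - 7)/(k**4 + 10*k**3 + 35*k**2 + 50*k + 24) matches t_k.
Evaluate: s_(n+1) = (-n**3 - 9*n**2 - 29*n - 21)/(3*(n**3 + 9*n**2 + 26*n + 24)); subtract s_(1) = -7/24 ⇒ S(n) = n*(-n**2 - 9*n - 50)/(24*(n**3 + 9*n**2 + 26*n + 24)).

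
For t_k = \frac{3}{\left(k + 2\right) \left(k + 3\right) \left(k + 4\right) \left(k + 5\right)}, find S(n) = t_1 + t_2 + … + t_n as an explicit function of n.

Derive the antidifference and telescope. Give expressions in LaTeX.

t_(k+1)/t_k = (k + 2)/(k + 6).
Normal form (A,B,C) = (k + 2, k + 6, 1).
Key eq: (k + 2)·f(k+1) = (k + 5)·f(k) + (1).
Bound: deg f ≤ 3.
Coefficient equations give f(k) = k*(k**2 + 9*k + 26)/72.
R(k) = B(k−1)·f(k)/C(k) = k*(k + 5)*(k**2 + 9*k + 26)/72; s_k = R·t_k = k*(k**2 + 9*k + 26)/(24*(k + 2)*(k + 3)*(k + 4)).
Check: Δs_k = 3/(k**4 + 14*k**3 + 71*k**2 + 154*k + 120). ✓
Evaluate: s_(n+1) = (n**3 + 12*n**2 + 47*n + 36)/(24*(n**3 + 12*n**2 + 47*n + 60)); subtract s_(1) = 1/40 ⇒ S(n) = n*(n**2 + 12*n + 47)/(60*(n**3 + 12*n**2 + 47*n + 60)).

S(n) = \frac{n \left(n^{2} + 12 n + 47\right)}{60 \left(n^{3} + 12 n^{2} + 47 n + 60\right)}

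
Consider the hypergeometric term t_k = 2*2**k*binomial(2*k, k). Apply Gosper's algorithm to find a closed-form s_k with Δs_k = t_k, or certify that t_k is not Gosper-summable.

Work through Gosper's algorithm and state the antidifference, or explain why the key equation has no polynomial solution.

The ratio is 4*(2*k + 1)/(k + 1).
Normal form (A,B,C) = (8*k + 4, k + 1, 1).
f must satisfy (8*k + 4)·f(k+1) − (k)·f(k) = 1.
From deg A=1, deg B=1, deg C=0: d=-1.
d = -1 < 0 ⇒ no nonzero polynomial f; not summable.

not Gosper-summable; s_k does not exist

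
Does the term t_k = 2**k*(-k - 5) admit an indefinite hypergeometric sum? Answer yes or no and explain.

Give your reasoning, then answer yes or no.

Yes. s_k = 2**k*(-k - 3).

Step 1: r(k) = 2*(k + 6)/(k + 5).
Factor: A=2; B=1; C=k + 5.
Solve (2)·f(k+1) − (1)·f(k) = k + 5.
Degrees (0,0,1) ⇒ d ≤ 1.
A polynomial solution: f(k) = k + 3.
So s_k = (B(k−1)f/C)·t_k = ((k + 3)/(k + 5))·t_k = 2**k*(-k - 3).
Check: Δs_k = 2**k*(-k - 5). ✓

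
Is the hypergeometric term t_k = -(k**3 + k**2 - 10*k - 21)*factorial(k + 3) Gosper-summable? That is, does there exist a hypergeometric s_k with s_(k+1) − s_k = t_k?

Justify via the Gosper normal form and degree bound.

t_(k+1)/t_k = (k**4 + 8*k**3 + 11*k**2 - 49*k - 116)/(k**3 + k**2 - 10*k - 21).
So A=k + 4 and B=1, with C=k**3 + k**2 - 10*k - 21.
Key eq: (k + 4)·f(k+1) = (1)·f(k) + (k**3 + k**2 - 10*k - 21).
From deg A=1, deg B=0, deg C=3: d=2.
A polynomial solution: f(k) = k**2 - 4*k - 3.
Then R = B(k−1)f/C = (k**2 - 4*k - 3)/(k**3 + k**2 - 10*k - 21), so s_k = R(k)·t_k = (-k**2 + 4*k + 3)*factorial(k + 3).
s_(k+1) − s_k = -(k**3 + k**2 - 10*k - 21)*factorial(k + 3) = t_k.

Yes. s_k = (-k**2 + 4*k + 3)*factorial(k + 3).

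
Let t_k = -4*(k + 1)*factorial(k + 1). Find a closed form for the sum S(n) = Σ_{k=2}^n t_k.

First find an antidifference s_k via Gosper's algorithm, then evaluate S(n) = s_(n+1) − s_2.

Ratio r(k) = (k + 2)**2/(k + 1).
Gosper form: A/B · C(k+1)/C(k) with A=k + 2, B=1, C=k + 1.
f must satisfy (k + 2)·f(k+1) − (1)·f(k) = k + 1.
From deg A=1, deg B=0, deg C=1: d=0.
Solve for f: f(k) = 1 (degree 0 ≤ 0).
So s_k = (B(k−1)f/C)·t_k = (1/(k + 1))·t_k = -4*factorial(k + 1).
s_(k+1) − s_k = -4*(k + 1)*factorial(k + 1) = t_k.
s_(n+1) = -4*factorial(n + 2) and s_(2) = -24, so S(n) = 24 - 4*factorial(n + 2).

S(n) = 24 - 4*factorial(n + 2)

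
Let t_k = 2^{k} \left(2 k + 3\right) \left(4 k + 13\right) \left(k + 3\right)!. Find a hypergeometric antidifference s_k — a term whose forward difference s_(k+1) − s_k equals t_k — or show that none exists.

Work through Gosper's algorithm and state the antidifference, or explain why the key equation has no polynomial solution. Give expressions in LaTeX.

Compute t_(k+1)/t_k: get 2*(k + 4)*(2*k + 5)*(4*k + 17)/((2*k + 3)*(4*k + 13)).
A = 2*k + 8, B = 1, C = k**2 + 19*k/4 + 39/8.
Set up (2*k + 8)·f(k+1) − (1)·f(k) − (k**2 + 19*k/4 + 39/8) = 0.
Degrees (1,0,2) ⇒ d ≤ 1.
Solving with deg f ≤ 1: f(k) = (4*k + 1)/8.
Then R = B(k−1)f/C = (4*k + 1)/((2*k + 3)*(4*k + 13)), so s_k = R(k)·t_k = 2**k*(4*k + 1)*factorial(k + 3).
s_(k+1) − s_k = 2**k*(2*k + 3)*(4*k + 13)*factorial(k + 3) = t_k.

s_k = 2^{k} \left(4 k + 1\right) \left(k + 3\right)!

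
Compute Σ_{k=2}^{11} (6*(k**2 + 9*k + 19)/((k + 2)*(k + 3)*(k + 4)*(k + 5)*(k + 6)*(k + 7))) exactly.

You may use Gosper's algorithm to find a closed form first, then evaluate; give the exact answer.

r(k) = (k + 2)*(9*k + (k + 1)**2 + 28)/((k + 8)*(k**2 + 9*k + 19)) after simplifying.
Normal form (A,B,C) = (k + 2, k + 8, k**2 + 9*k + 19).
Set up (k + 2)·f(k+1) − (k + 7)·f(k) − (k**2 + 9*k + 19) = 0.
d = 5 from the (1,1,2) case.
A polynomial solution: f(k) = k*(k + 3)*(k + 5)*(k**2 + 12*k + 44)/144.
Get s_k = R·t_k = k*(k**2 + 12*k + 44)/(24*(k**3 + 12*k**2 + 44*k + 48)) with R(k) = B(k−1)f(k)/C(k) = k*(k + 3)*(k + 5)*(k + 7)*(k**2 + 12*k + 44)/(144*(k**2 + 9*k + 19)).
Δs = 6*(k**2 + 9*k + 19)/(k**6 + 27*k**5 + 295*k**4 + 1665*k**3 + 5104*k**2 + 8028*k + 5040), as required.
Σ_(k=2)^(11) t_k = s_(12) − s_(2) = 83/2016 − (1/32) = 5/504.

Σ = 5/504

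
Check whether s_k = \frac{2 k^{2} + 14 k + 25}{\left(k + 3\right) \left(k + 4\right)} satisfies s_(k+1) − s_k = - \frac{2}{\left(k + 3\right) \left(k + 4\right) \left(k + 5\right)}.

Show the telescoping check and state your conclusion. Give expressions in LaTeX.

valid; difference matches t_k

s_(k+1) = (14*k + 2*(k + 1)**2 + 39)/((k + 4)*(k + 5))
s_(k+1) − s_k = -2/(k**3 + 12*k**2 + 47*k + 60)
(s_(k+1) − s_k) − t_k = 0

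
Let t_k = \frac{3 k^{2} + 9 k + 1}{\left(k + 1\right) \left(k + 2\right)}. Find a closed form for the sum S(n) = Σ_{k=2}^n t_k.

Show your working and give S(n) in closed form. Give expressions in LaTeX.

Compute t_(k+1)/t_k: get (k + 1)*(9*k + 3*(k + 1)**2 + 10)/((k + 3)*(3*k**2 + 9*k + 1)).
A = k + 1, B = k + 3, C = k**2 + 3*k + 1/3.
Need (k + 1)·f(k+1) − (k + 2)·f(k) = k**2 + 3*k + 1/3.
From deg A=1, deg B=1, deg C=2: d=2.
Solve for f: f(k) = k*(3*k - 2)/3 (degree 2 ≤ 2).
R(k) = B(k−1)·f(k)/C(k) = k*(k + 2)*(3*k - 2)/(3*k**2 + 9*k + 1); s_k = R·t_k = k*(3*k - 2)/(k + 1).
Δs = (3*k**2 + 9*k + 1)/(k**2 + 3*k + 2), as required.
Telescope: S(n) = s_(n+1) − s_(2) = (3*n**2 + 4*n + 1)/(n + 2) − (8/3) = (9*n**2 + 4*n - 13)/(3*(n + 2)).

S(n) = \frac{9 n^{2} + 4 n - 13}{3 \left(n + 2\right)}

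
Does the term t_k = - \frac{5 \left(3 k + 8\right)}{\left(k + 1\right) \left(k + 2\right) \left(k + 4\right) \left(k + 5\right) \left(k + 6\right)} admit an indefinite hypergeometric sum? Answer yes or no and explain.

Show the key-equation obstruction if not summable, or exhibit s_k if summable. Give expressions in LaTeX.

t_(k+1)/t_k = (k + 1)*(k + 4)*(3*k + 11)/((k + 3)*(k + 7)*(3*k + 8)).
Normal form (A,B,C) = (k + 1, k + 7, k**2 + 17*k/3 + 8).
Solve (k + 1)·f(k+1) − (k + 6)·f(k) = k**2 + 17*k/3 + 8.
Bound: deg f ≤ 5.
Solve for f: f(k) = k*(k + 2)*(k + 3)*(k**2 + 10*k + 29)/60 (degree 5 ≤ 5).
Get s_k = R·t_k = k*(-k**2 - 10*k - 29)/(4*(k**3 + 10*k**2 + 29*k + 20)) with R(k) = B(k−1)f(k)/C(k) = k*(k + 2)*(k + 6)*(k**2 + 10*k + 29)/(20*(3*k + 8)).
s_(k+1) − s_k = 5*(-3*k - 8)/(k**5 + 18*k**4 + 121*k**3 + 372*k**2 + 508*k + 240) = t_k.

Yes. s_k = \frac{k \left(- k^{2} - 10 k - 29\right)}{4 \left(k^{3} + 10 k^{2} + 29 k + 20\right)}.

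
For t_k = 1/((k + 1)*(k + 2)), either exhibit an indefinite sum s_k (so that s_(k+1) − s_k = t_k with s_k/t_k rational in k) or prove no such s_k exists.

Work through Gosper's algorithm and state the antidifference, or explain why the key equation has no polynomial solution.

s_k = k/(k + 1)

Step 1: r(k) = (k + 1)/(k + 3).
Take A(k)=k + 1, B(k)=k + 3, C(k)=1.
Key eq: (k + 1)·f(k+1) = (k + 2)·f(k) + (1).
deg f ≤ 1 (via 1,1,0).
Match coefficients ⇒ f(k) = k.
R(k) = B(k−1)·f(k)/C(k) = k*(k + 2); s_k = R·t_k = k/(k + 1).
s_(k+1) − s_k = 1/(k**2 + 3*k + 2) = t_k.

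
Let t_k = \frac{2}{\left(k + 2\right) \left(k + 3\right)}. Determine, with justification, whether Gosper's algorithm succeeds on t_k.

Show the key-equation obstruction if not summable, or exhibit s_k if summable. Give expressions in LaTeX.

Yes. s_k = \frac{k}{k + 2}.

r(k) = (k + 2)/(k + 4) after simplifying.
Factor: A=k + 2; B=k + 4; C=1.
Need (k + 2)·f(k+1) − (k + 3)·f(k) = 1.
Bound: deg f ≤ 1.
Coefficient equations give f(k) = k/2.
Then R = B(k−1)f/C = k*(k + 3)/2, so s_k = R(k)·t_k = k/(k + 2).
s_(k+1) − s_k = 2/(k**2 + 5*k + 6) = t_k.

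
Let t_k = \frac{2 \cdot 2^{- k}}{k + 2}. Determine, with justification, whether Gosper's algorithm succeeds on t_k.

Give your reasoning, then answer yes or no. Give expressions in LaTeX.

t_(k+1)/t_k = (k + 2)/(2*(k + 3)).
A = k/2 + 1, B = k + 3, C = 1.
Set up (k/2 + 1)·f(k+1) − (k + 2)·f(k) − (1) = 0.
Bound: deg f ≤ -1.
Negative degree bound (-1): no f exists, t_k not Gosper-summable.

No — t_k has no hypergeometric antidifference.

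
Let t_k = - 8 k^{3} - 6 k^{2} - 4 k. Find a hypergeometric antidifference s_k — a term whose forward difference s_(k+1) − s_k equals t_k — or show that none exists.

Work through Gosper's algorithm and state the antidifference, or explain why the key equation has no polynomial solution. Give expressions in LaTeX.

The ratio is (4*k**3 + 15*k**2 + 20*k + 9)/(k*(4*k**2 + 3*k + 2)).
A = 1, B = 1, C = k**3 + 3*k**2/4 + k/2.
Need (1)·f(k+1) − (1)·f(k) = k**3 + 3*k**2/4 + k/2.
From deg A=0, deg B=0, deg C=3: d=4.
Solving with deg f ≤ 4: f(k) = k*(k - 1)*(2*k**2 + 1)/8.
Then R = B(k−1)f/C = (k - 1)*(2*k**2 + 1)/(2*(4*k**2 + 3*k + 2)), so s_k = R(k)·t_k = k*(-2*k**3 + 2*k**2 - k + 1).
s_(k+1) − s_k = 2*k*(-4*k**2 - 3*k - 2) = t_k.

s_k = k \left(- 2 k^{3} + 2 k^{2} - k + 1\right)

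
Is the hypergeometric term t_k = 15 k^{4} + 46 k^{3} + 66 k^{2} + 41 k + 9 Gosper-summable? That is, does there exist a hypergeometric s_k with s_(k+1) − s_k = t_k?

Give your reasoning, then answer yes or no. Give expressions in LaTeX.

r(k) = (15*k**4 + 106*k**3 + 294*k**2 + 371*k + 177)/(15*k**4 + 46*k**3 + 66*k**2 + 41*k + 9) after simplifying.
Factor: A=1; B=1; C=k**4 + 46*k**3/15 + 22*k**2/5 + 41*k/15 + 3/5.
Set up (1)·f(k+1) − (1)·f(k) − (k**4 + 46*k**3/15 + 22*k**2/5 + 41*k/15 + 3/5) = 0.
Degrees (0,0,4) ⇒ d ≤ 5.
Coefficient equations give f(k) = k*(3*k**4 + 4*k**3 + 4*k**2 - k - 1)/15.
Certificate R = B(k−1)f/C = k*(3*k**4 + 4*k**3 + 4*k**2 - k - 1)/(15*k**4 + 46*k**3 + 66*k**2 + 41*k + 9) gives s_k = k*(3*k**4 + 4*k**3 + 4*k**2 - k - 1).
Verify: 15*k**4 + 46*k**3 + 66*k**2 + 41*k + 9 matches t_k.

Yes. s_k = k \left(3 k^{4} + 4 k^{3} + 4 k^{2} - k - 1\right).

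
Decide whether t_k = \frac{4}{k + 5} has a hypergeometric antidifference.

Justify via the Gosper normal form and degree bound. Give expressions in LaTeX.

Ratio r(k) = (k + 5)/(k + 6).
A = k + 5, B = k + 6, C = 1.
Key eq: (k + 5)·f(k+1) = (k + 5)·f(k) + (1).
Bound: deg f ≤ 0.
Generic f = c0 gives residual -1; -1 = 0 cannot hold, so t_k is not Gosper-summable.

No — the linear system for f has no solution.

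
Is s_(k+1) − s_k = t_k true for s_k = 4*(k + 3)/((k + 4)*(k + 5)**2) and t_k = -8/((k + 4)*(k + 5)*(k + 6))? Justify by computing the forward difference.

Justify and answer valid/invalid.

Invalid: residual 8*(3*k + 16)/(k**5 + 26*k**4 + 269*k**3 + 1384*k**2 + 3540*k + 3600) ≠ 0.

s_(k+1) = 4*(k + 4)/((k + 5)*(k + 6)**2)
s_(k+1) − s_k = 4*(-(k + 3)*(k + 6)**2 + (k + 4)**2*(k + 5))/((k + 4)*(k + 5)**2*(k + 6)**2)
(s_(k+1) − s_k) − t_k = 8*(3*k + 16)/(k**5 + 26*k**4 + 269*k**3 + 1384*k**2 + 3540*k + 3600)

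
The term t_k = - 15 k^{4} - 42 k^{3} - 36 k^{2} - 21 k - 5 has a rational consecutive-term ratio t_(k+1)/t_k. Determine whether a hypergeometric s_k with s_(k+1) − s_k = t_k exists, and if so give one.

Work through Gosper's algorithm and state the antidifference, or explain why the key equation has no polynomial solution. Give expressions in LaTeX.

Compute t_(k+1)/t_k: get (15*k**4 + 102*k**3 + 252*k**2 + 279*k + 119)/(15*k**4 + 42*k**3 + 36*k**2 + 21*k + 5).
Factor: A=1; B=1; C=k**4 + 14*k**3/5 + 12*k**2/5 + 7*k/5 + 1/3.
Need (1)·f(k+1) − (1)·f(k) = k**4 + 14*k**3/5 + 12*k**2/5 + 7*k/5 + 1/3.
From deg A=0, deg B=0, deg C=4: d=5.
Solve for f: f(k) = k**2*(3*k**3 + 3*k**2 - 4*k + 3)/15 (degree 5 ≤ 5).
Certificate R = B(k−1)f/C = k**2*(3*k**3 + 3*k**2 - 4*k + 3)/(15*k**4 + 42*k**3 + 36*k**2 + 21*k + 5) gives s_k = k**2*(-3*k**3 - 3*k**2 + 4*k - 3).
Verify: -15*k**4 - 42*k**3 - 36*k**2 - 21*k - 5 matches t_k.

s_k = k^{2} \left(- 3 k^{3} - 3 k^{2} + 4 k - 3\right)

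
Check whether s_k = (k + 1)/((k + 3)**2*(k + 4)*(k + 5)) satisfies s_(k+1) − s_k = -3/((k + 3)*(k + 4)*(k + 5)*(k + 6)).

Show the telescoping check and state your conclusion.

Invalid: residual 2*(4*k + 15)/(k**6 + 25*k**5 + 257*k**4 + 1391*k**3 + 4182*k**2 + 6624*k + 4320) ≠ 0.

s_(k+1) = (k + 2)/((k + 4)**2*(k + 5)*(k + 6))
s_(k+1) − s_k = (-(k + 1)*(k + 4)*(k + 6) + (k + 2)*(k + 3)**2)/((k + 3)**2*(k + 4)**2*(k + 5)*(k + 6))
(s_(k+1) − s_k) − t_k = 2*(4*k + 15)/(k**6 + 25*k**5 + 257*k**4 + 1391*k**3 + 4182*k**2 + 6624*k + 4320)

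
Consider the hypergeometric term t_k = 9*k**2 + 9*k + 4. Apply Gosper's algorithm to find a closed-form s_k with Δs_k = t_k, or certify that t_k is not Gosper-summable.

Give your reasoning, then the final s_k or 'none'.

s_k = 3*k**3 + k

r(k) = (9*k**2 + 27*k + 22)/(9*k**2 + 9*k + 4) after simplifying.
Take A(k)=1, B(k)=1, C(k)=k**2 + k + 4/9.
Need (1)·f(k+1) − (1)·f(k) = k**2 + k + 4/9.
deg f ≤ 3 (via 0,0,2).
Coefficient equations give f(k) = k*(3*k**2 + 1)/9.
R(k) = B(k−1)·f(k)/C(k) = k*(3*k**2 + 1)/(9*k**2 + 9*k + 4); s_k = R·t_k = 3*k**3 + k.
Check: Δs_k = 9*k**2 + 9*k + 4. ✓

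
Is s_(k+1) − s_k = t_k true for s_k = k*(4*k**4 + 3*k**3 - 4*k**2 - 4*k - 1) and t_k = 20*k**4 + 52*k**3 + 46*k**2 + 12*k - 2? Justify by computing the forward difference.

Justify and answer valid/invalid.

s_(k+1) = 4*k**5 + 23*k**4 + 48*k**3 + 42*k**2 + 11*k - 2
s_(k+1) − s_k = 20*k**4 + 52*k**3 + 46*k**2 + 12*k - 2
(s_(k+1) − s_k) − t_k = 0

valid; difference matches t_k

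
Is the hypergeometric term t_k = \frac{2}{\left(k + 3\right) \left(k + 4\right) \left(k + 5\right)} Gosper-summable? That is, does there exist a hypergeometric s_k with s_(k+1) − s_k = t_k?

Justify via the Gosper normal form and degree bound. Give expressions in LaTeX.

Step 1: r(k) = (k + 3)/(k + 6).
Factor: A=k + 3; B=k + 6; C=1.
Solve (k + 3)·f(k+1) − (k + 5)·f(k) = 1.
d = 2 from the (1,1,0) case.
Solving with deg f ≤ 2: f(k) = k*(k + 7)/24.
Then R = B(k−1)f/C = k*(k + 5)*(k + 7)/24, so s_k = R(k)·t_k = k*(k + 7)/(12*(k + 3)*(k + 4)).
s_(k+1) − s_k = 2/(k**3 + 12*k**2 + 47*k + 60) = t_k.

Yes. s_k = \frac{k \left(k + 7\right)}{12 \left(k + 3\right) \left(k + 4\right)}.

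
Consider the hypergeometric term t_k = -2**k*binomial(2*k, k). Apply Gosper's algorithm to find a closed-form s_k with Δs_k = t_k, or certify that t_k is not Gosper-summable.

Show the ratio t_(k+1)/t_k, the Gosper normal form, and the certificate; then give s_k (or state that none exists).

none (Gosper's algorithm certifies no s_k)

The ratio is 4*(2*k + 1)/(k + 1).
So A=8*k + 4 and B=k + 1, with C=1.
Solve (8*k + 4)·f(k+1) − (k)·f(k) = 1.
d = -1 from the (1,1,0) case.
d = -1 < 0 ⇒ no nonzero polynomial f; not summable.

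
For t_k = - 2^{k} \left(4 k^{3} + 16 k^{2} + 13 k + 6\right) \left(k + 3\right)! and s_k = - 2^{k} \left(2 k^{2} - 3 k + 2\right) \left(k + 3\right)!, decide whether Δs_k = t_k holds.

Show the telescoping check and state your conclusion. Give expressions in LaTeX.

Valid: the claim telescopes to t_k.

s_(k+1) = -2**(k + 1)*(2*k**2 + k + 1)*factorial(k + 4)
s_(k+1) − s_k = -2**k*(4*k**3 + 16*k**2 + 13*k + 6)*factorial(k + 3)
(s_(k+1) − s_k) − t_k = 0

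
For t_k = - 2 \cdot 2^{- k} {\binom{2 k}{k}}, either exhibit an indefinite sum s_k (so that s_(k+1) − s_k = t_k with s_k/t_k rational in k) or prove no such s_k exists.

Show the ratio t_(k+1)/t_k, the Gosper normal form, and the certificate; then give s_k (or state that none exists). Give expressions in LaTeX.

Step 1: r(k) = (2*k + 1)/(k + 1).
So A=2*k + 1 and B=k + 1, with C=1.
Set up (2*k + 1)·f(k+1) − (k)·f(k) − (1) = 0.
Bound: deg f ≤ -1.
d = -1 < 0 ⇒ no nonzero polynomial f; not summable.

no hypergeometric antidifference exists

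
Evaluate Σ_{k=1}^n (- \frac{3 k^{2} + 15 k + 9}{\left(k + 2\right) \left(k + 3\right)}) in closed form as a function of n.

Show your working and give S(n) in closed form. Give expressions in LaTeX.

S(n) = \frac{3 n \left(- n - 2\right)}{n + 3}

r(k) = (k + 2)*(5*k + (k + 1)**2 + 8)/((k + 4)*(k**2 + 5*k + 3)) after simplifying.
Take A(k)=k + 2, B(k)=k + 4, C(k)=k**2 + 5*k + 3.
Solve (k + 2)·f(k+1) − (k + 3)·f(k) = k**2 + 5*k + 3.
d = 2 from the (1,1,2) case.
Solve for f: f(k) = k*(2*k + 1)/2 (degree 2 ≤ 2).
So s_k = (B(k−1)f/C)·t_k = (k*(k + 3)*(2*k + 1)/(2*(k**2 + 5*k + 3)))·t_k = -3*k*(2*k + 1)/(2*k + 4).
Verify: 3*(-k**2 - 5*k - 3)/(k**2 + 5*k + 6) matches t_k.
Σ_(k=1)^n t_k = s_(n+1) − s_(1) = (3*(-2*n**2 - 5*n - 3)/(2*(n + 3))) − (-3/2), i.e. 3*n*(-n - 2)/(n + 3).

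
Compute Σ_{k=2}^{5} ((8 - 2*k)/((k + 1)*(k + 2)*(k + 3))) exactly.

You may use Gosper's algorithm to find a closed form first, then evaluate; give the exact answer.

Σ = 13/168

Compute t_(k+1)/t_k: get (k - 3)*(k + 1)/((k - 4)*(k + 4)).
Normal form (A,B,C) = (k + 1, k + 4, k - 4).
f must satisfy (k + 1)·f(k+1) − (k + 3)·f(k) = k - 4.
Degrees (1,1,1) ⇒ d ≤ 2.
Solve for f: f(k) = -k*(3*k + 13)/4 (degree 2 ≤ 2).
Get s_k = R·t_k = k*(3*k + 13)/(2*(k + 1)*(k + 2)) with R(k) = B(k−1)f(k)/C(k) = -k*(k + 3)*(3*k + 13)/(4*(k - 4)).
Δs = 2*(4 - k)/(k**3 + 6*k**2 + 11*k + 6), as required.
Sum = s_(6) − s_(2); s_(6) = 93/56, s_(2) = 19/12 ⇒ 13/168.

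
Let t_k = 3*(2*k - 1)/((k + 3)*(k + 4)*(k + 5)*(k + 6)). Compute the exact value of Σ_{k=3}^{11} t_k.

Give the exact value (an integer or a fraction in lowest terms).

The ratio is (k + 3)*(2*k + 1)/((k + 7)*(2*k - 1)).
Factor: A=k + 3; B=k + 7; C=k - 1/2.
Set up (k + 3)·f(k+1) − (k + 6)·f(k) − (k - 1/2) = 0.
Bound: deg f ≤ 3.
Solve for f: f(k) = k*(k**2 + 12*k - 43)/180 (degree 3 ≤ 3).
Get s_k = R·t_k = k*(k**2 + 12*k - 43)/(30*(k + 3)*(k + 4)*(k + 5)) with R(k) = B(k−1)f(k)/C(k) = k*(k + 6)*(k**2 + 12*k - 43)/(90*(2*k - 1)).
Check: Δs_k = 3*(2*k - 1)/(k**4 + 18*k**3 + 119*k**2 + 342*k + 360). ✓
Evaluate s at k=12 and k=3: 49/2040 and 1/1680; difference 223/9520.

Σ = 223/9520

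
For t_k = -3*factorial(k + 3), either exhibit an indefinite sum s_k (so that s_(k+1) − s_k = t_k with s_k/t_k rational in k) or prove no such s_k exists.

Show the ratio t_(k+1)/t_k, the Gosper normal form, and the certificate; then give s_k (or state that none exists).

t_(k+1)/t_k = k + 4.
A = k + 4, B = 1, C = 1.
Key eq: (k + 4)·f(k+1) = (1)·f(k) + (1).
deg f ≤ -1 (via 1,0,0).
Negative degree bound (-1): no f exists, t_k not Gosper-summable.

none — t_k is not Gosper-summable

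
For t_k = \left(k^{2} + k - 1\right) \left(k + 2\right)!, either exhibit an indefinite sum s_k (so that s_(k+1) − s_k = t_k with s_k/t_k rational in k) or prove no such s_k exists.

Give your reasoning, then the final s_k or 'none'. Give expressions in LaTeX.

t_(k+1)/t_k = (k + 3)*(k + (k + 1)**2)/(k**2 + k - 1).
Factor: A=k + 3; B=1; C=k**2 + k - 1.
Solve (k + 3)·f(k+1) − (1)·f(k) = k**2 + k - 1.
Bound: deg f ≤ 1.
Solving with deg f ≤ 1: f(k) = k - 2.
Then R = B(k−1)f/C = (k - 2)/(k**2 + k - 1), so s_k = R(k)·t_k = (k - 2)*factorial(k + 2).
Verify: (k**2 + k - 1)*factorial(k + 2) matches t_k.

s_k = \left(k - 2\right) \left(k + 2\right)!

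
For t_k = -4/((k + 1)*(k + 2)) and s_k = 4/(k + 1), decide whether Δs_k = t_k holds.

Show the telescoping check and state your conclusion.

valid; difference matches t_k

s_(k+1) = 4/(k + 2)
s_(k+1) − s_k = -4/((k + 1)*(k + 2))
(s_(k+1) − s_k) − t_k = 0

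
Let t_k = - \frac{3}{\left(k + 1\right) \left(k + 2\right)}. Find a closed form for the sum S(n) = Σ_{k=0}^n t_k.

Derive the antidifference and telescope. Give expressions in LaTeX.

S(n) = \frac{3 \left(- n - 1\right)}{n + 2}

The ratio is (k + 1)/(k + 3).
Take A(k)=k + 1, B(k)=k + 3, C(k)=1.
Set up (k + 1)·f(k+1) − (k + 2)·f(k) − (1) = 0.
Degrees (1,1,0) ⇒ d ≤ 1.
A polynomial solution: f(k) = k.
So s_k = (B(k−1)f/C)·t_k = (k*(k + 2))·t_k = -3*k/(k + 1).
Verify: -3/(k**2 + 3*k + 2) matches t_k.
Evaluate: s_(n+1) = 3*(-n - 1)/(n + 2); subtract s_(0) = 0 ⇒ S(n) = 3*(-n - 1)/(n + 2).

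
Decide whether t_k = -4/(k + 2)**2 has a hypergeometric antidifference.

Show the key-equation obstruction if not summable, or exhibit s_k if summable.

Ratio r(k) = (k + 2)**2/(k + 3)**2.
A = k**2 + 4*k + 4, B = k**2 + 6*k + 9, C = 1.
Set up (k**2 + 4*k + 4)·f(k+1) − (k**2 + 4*k + 4)·f(k) − (1) = 0.
deg f ≤ 0 (via 2,2,0).
f = c0 ⇒ A·f(k+1) − B(k−1)·f(k) − C = -1. The system {-1 = 0} is inconsistent; no antidifference.

No — key equation has no polynomial f.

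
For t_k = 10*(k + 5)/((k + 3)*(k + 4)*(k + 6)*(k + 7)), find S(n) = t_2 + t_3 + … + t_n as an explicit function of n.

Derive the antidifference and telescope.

S(n) = (n**2 + 11*n - 12)/(8*(n**2 + 11*n + 28))

Compute t_(k+1)/t_k: get (k + 3)*(k + 6)**2/((k + 5)**2*(k + 8)).
So A=k + 3 and B=k + 8, with C=k**2 + 10*k + 25.
Need (k + 3)·f(k+1) − (k + 7)·f(k) = k**2 + 10*k + 25.
d = 4 from the (1,1,2) case.
Coefficient equations give f(k) = k*(k + 4)*(k + 5)*(k + 9)/36.
Then R = B(k−1)f/C = k*(k + 4)*(k + 7)*(k + 9)/(36*(k + 5)), so s_k = R(k)·t_k = 5*k*(k + 9)/(18*(k**2 + 9*k + 18)).
Check: Δs_k = 10*(k + 5)/(k**4 + 20*k**3 + 145*k**2 + 450*k + 504). ✓
Telescope: S(n) = s_(n+1) − s_(2) = 5*(n**2 + 11*n + 10)/(18*(n**2 + 11*n + 28)) − (11/72) = (n**2 + 11*n - 12)/(8*(n**2 + 11*n + 28)).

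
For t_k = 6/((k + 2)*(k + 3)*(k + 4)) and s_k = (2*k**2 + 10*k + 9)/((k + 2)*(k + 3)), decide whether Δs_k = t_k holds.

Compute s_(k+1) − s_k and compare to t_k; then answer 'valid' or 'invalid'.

s_(k+1) = (10*k + 2*(k + 1)**2 + 19)/((k + 3)*(k + 4))
s_(k+1) − s_k = 6/(k**3 + 9*k**2 + 26*k + 24)
(s_(k+1) − s_k) − t_k = 0

valid (s_(k+1) − s_k reduces to t_k)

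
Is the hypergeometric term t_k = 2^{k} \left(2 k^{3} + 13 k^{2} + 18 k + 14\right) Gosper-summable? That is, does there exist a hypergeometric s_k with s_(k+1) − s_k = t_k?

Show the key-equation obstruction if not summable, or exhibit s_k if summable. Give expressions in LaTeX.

Ratio r(k) = 2*(2*k**3 + 19*k**2 + 50*k + 47)/(2*k**3 + 13*k**2 + 18*k + 14).
Factor: A=2; B=1; C=k**3 + 13*k**2/2 + 9*k + 7.
Solve (2)·f(k+1) − (1)·f(k) = k**3 + 13*k**2/2 + 9*k + 7.
Bound: deg f ≤ 3.
A polynomial solution: f(k) = (2*k**3 + k**2 + 2*k + 4)/2.
R(k) = B(k−1)·f(k)/C(k) = (2*k**3 + k**2 + 2*k + 4)/(2*k**3 + 13*k**2 + 18*k + 14); s_k = R·t_k = 2**k*(2*k**3 + k**2 + 2*k + 4).
Check: Δs_k = 2**k*(2*k**3 + 13*k**2 + 18*k + 14). ✓

Yes. s_k = 2^{k} \left(2 k^{3} + k^{2} + 2 k + 4\right).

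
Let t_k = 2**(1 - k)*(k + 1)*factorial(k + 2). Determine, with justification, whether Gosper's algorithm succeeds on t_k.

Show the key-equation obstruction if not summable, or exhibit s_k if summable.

Yes. s_k = 2**(2 - k)*factorial(k + 2).

Ratio r(k) = (k + 2)*(k + 3)/(2*(k + 1)).
Normal form (A,B,C) = (k/2 + 3/2, 1, k + 1).
Solve (k/2 + 3/2)·f(k+1) − (1)·f(k) = k + 1.
Degrees (1,0,1) ⇒ d ≤ 0.
A polynomial solution: f(k) = 2.
So s_k = (B(k−1)f/C)·t_k = (2/(k + 1))·t_k = 2**(2 - k)*factorial(k + 2).
Check: Δs_k = 2**(1 - k)*(k + 1)*factorial(k + 2). ✓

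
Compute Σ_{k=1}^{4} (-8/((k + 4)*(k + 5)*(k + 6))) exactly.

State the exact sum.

Step 1: r(k) = (k + 4)/(k + 7).
A = k + 4, B = k + 7, C = 1.
f must satisfy (k + 4)·f(k+1) − (k + 6)·f(k) = 1.
From deg A=1, deg B=1, deg C=0: d=2.
Solving with deg f ≤ 2: f(k) = k*(k + 9)/40.
Get s_k = R·t_k = k*(-k - 9)/(5*(k + 4)*(k + 5)) with R(k) = B(k−1)f(k)/C(k) = k*(k + 6)*(k + 9)/40.
s_(k+1) − s_k = -8/(k**3 + 15*k**2 + 74*k + 120) = t_k.
Σ_(k=1)^(4) t_k = s_(5) − s_(1) = -7/45 − (-1/15) = -4/45.

Σ = -4/45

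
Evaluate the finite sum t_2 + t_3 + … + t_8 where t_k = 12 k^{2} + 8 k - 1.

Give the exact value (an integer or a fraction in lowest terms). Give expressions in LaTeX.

Compute t_(k+1)/t_k: get (12*k**2 + 32*k + 19)/(12*k**2 + 8*k - 1).
So A=1 and B=1, with C=k**2 + 2*k/3 - 1/12.
f must satisfy (1)·f(k+1) − (1)·f(k) = k**2 + 2*k/3 - 1/12.
From deg A=0, deg B=0, deg C=2: d=3.
Solve for f: f(k) = k*(4*k**2 - 2*k - 3)/12 (degree 3 ≤ 3).
Then R = B(k−1)f/C = k*(4*k**2 - 2*k - 3)/(12*k**2 + 8*k - 1), so s_k = R(k)·t_k = k*(4*k**2 - 2*k - 3).
Verify: 12*k**2 + 8*k - 1 matches t_k.
Telescoping: Σ = s_(9) − s_(2) = 2727 − (18) = 2709.

Σ = 2709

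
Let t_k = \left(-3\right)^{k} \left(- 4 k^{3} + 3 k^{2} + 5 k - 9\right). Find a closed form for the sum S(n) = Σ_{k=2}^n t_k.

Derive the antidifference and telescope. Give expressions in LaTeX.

Ratio r(k) = 3*(-4*k**3 - 9*k**2 - k - 5)/(4*k**3 - 3*k**2 - 5*k + 9).
So A=-3 and B=1, with C=k**3 - 3*k**2/4 - 5*k/4 + 9/4.
Solve (-3)·f(k+1) − (1)·f(k) = k**3 - 3*k**2/4 - 5*k/4 + 9/4.
deg f ≤ 3 (via 0,0,3).
Solving with deg f ≤ 3: f(k) = -(k**3 - 3*k**2 + k + 3)/4.
Certificate R = B(k−1)f/C = -(k**3 - 3*k**2 + k + 3)/(4*k**3 - 3*k**2 - 5*k + 9) gives s_k = (-3)**k*(k**3 - 3*k**2 + k + 3).
Verify: (-3)**k*(-4*k**3 + 3*k**2 + 5*k - 9) matches t_k.
s_(n+1) = (-3)**(n + 1)*(n**3 - 2*n + 2) and s_(2) = 9, so S(n) = -3*(-3)**n*n**3 + 6*(-3)**n*n - 6*(-3)**n - 9.

S(n) = - 3 \left(-3\right)^{n} n^{3} + 6 \left(-3\right)^{n} n - 6 \left(-3\right)^{n} - 9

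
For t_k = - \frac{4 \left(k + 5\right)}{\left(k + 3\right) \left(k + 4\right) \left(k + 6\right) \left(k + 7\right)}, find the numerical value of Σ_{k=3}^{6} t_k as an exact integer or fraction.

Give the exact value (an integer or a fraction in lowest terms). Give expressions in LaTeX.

r(k) = (k + 3)*(k + 6)**2/((k + 5)**2*(k + 8)) after simplifying.
Gosper form: A/B · C(k+1)/C(k) with A=k + 3, B=k + 8, C=k**2 + 10*k + 25.
Set up (k + 3)·f(k+1) − (k + 7)·f(k) − (k**2 + 10*k + 25) = 0.
From deg A=1, deg B=1, deg C=2: d=4.
Solving with deg f ≤ 4: f(k) = k*(k + 4)*(k + 5)*(k + 9)/36.
R(k) = B(k−1)·f(k)/C(k) = k*(k + 4)*(k + 7)*(k + 9)/(36*(k + 5)); s_k = R·t_k = k*(-k - 9)/(9*(k**2 + 9*k + 18)).
s_(k+1) − s_k = 4*(-k - 5)/(k**4 + 20*k**3 + 145*k**2 + 450*k + 504) = t_k.
Evaluate s at k=7 and k=3: -56/585 and -2/27; difference -38/1755.

Σ = -38/1755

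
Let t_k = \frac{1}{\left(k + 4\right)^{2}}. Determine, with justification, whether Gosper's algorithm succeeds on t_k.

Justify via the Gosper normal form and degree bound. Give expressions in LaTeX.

Compute t_(k+1)/t_k: get (k + 4)**2/(k + 5)**2.
Take A(k)=k**2 + 8*k + 16, B(k)=k**2 + 10*k + 25, C(k)=1.
Need (k**2 + 8*k + 16)·f(k+1) − (k**2 + 8*k + 16)·f(k) = 1.
From deg A=2, deg B=2, deg C=0: d=0.
Write f(k) = c0. Then LHS − RHS = -1, requiring -1 = 0: contradictory. No certificate.

No — the linear system for f has no solution.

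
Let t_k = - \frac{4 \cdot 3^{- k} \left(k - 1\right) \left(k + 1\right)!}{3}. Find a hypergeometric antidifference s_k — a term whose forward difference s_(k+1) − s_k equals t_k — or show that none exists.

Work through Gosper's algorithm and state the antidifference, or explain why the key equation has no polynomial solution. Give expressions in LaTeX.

s_k = - 4 \cdot 3^{- k} \left(k + 1\right)!

Compute t_(k+1)/t_k: get k*(k + 2)/(3*(k - 1)).
So A=k/3 + 2/3 and B=1, with C=k - 1.
Need (k/3 + 2/3)·f(k+1) − (1)·f(k) = k - 1.
Degrees (1,0,1) ⇒ d ≤ 0.
Solving with deg f ≤ 0: f(k) = 3.
So s_k = (B(k−1)f/C)·t_k = (3/(k - 1))·t_k = -4*factorial(k + 1)/3**k.
Δs = -4*(k - 1)*factorial(k + 1)/(3*3**k), as required.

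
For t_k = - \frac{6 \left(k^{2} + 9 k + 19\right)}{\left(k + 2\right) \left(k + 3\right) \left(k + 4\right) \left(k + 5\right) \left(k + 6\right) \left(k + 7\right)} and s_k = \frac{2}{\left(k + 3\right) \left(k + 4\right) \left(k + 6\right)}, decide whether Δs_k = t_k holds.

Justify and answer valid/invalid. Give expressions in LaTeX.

Invalid: residual \frac{2 \left(4 k + 23\right)}{k^{6} + 27 k^{5} + 295 k^{4} + 1665 k^{3} + 5104 k^{2} + 8028 k + 5040} ≠ 0.

s_(k+1) = 2/((k + 4)*(k + 5)*(k + 7))
s_(k+1) − s_k = 2*(-3*k - 17)/(k**5 + 25*k**4 + 245*k**3 + 1175*k**2 + 2754*k + 2520)
(s_(k+1) − s_k) − t_k = 2*(4*k + 23)/(k**6 + 27*k**5 + 295*k**4 + 1665*k**3 + 5104*k**2 + 8028*k + 5040)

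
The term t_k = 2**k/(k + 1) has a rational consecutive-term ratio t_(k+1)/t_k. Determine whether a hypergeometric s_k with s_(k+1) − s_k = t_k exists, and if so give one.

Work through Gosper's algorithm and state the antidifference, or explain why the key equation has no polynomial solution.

Compute t_(k+1)/t_k: get 2*(k + 1)/(k + 2).
Take A(k)=2*k + 2, B(k)=k + 2, C(k)=1.
Solve (2*k + 2)·f(k+1) − (k + 1)·f(k) = 1.
deg f ≤ -1 (via 1,1,0).
Bound -1 < 0, so the key equation has no polynomial solution.

none — t_k is not Gosper-summable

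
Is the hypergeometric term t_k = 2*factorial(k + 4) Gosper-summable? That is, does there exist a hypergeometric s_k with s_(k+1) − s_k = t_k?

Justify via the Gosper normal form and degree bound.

No — key equation has no polynomial f.

r(k) = k + 5 after simplifying.
Factor: A=k + 5; B=1; C=1.
Need (k + 5)·f(k+1) − (1)·f(k) = 1.
deg f ≤ -1 (via 1,0,0).
Negative degree bound (-1): no f exists, t_k not Gosper-summable.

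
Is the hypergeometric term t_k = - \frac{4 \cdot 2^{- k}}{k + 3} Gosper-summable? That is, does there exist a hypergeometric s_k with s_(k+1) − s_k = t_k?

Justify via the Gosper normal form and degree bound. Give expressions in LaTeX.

Compute t_(k+1)/t_k: get (k + 3)/(2*(k + 4)).
So A=k/2 + 3/2 and B=k + 4, with C=1.
Need (k/2 + 3/2)·f(k+1) − (k + 3)·f(k) = 1.
deg f ≤ -1 (via 1,1,0).
deg f ≤ -1 is impossible — no certificate.

No; the degree bound rules out any f.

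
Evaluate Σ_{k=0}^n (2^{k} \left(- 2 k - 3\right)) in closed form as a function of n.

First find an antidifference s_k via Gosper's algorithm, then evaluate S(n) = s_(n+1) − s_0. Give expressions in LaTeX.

t_(k+1)/t_k = 2*(2*k + 5)/(2*k + 3).
A = 2, B = 1, C = k + 3/2.
Key eq: (2)·f(k+1) = (1)·f(k) + (k + 3/2).
deg f ≤ 1 (via 0,0,1).
Solve for f: f(k) = (2*k - 1)/2 (degree 1 ≤ 1).
Certificate R = B(k−1)f/C = (2*k - 1)/(2*k + 3) gives s_k = 2**k*(1 - 2*k).
Verify: 2**k*(-2*k - 3) matches t_k.
s_(n+1) = 2**(n + 1)*(-2*n - 1) and s_(0) = 1, so S(n) = -4*2**n*n - 2*2**n - 1.

S(n) = - 4 \cdot 2^{n} n - 2 \cdot 2^{n} - 1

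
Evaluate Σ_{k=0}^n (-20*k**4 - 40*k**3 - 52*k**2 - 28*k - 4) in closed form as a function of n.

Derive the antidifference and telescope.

S(n) = -4*n**5 - 20*n**4 - 44*n**3 - 50*n**2 - 26*n - 4

The ratio is (5*k**4 + 30*k**3 + 73*k**2 + 83*k + 36)/(5*k**4 + 10*k**3 + 13*k**2 + 7*k + 1).
Gosper form: A/B · C(k+1)/C(k) with A=1, B=1, C=k**4 + 2*k**3 + 13*k**2/5 + 7*k/5 + 1/5.
Key eq: (1)·f(k+1) = (1)·f(k) + (k**4 + 2*k**3 + 13*k**2/5 + 7*k/5 + 1/5).
deg f ≤ 5 (via 0,0,4).
Solving with deg f ≤ 5: f(k) = k*(2*k**4 + 2*k**2 - k - 1)/10.
R(k) = B(k−1)·f(k)/C(k) = k*(2*k**4 + 2*k**2 - k - 1)/(2*(5*k**4 + 10*k**3 + 13*k**2 + 7*k + 1)); s_k = R·t_k = 2*k*(-2*k**4 - 2*k**2 + k + 1).
Verify: -20*k**4 - 40*k**3 - 52*k**2 - 28*k - 4 matches t_k.
Evaluate: s_(n+1) = -4*n**5 - 20*n**4 - 44*n**3 - 50*n**2 - 26*n - 4; subtract s_(0) = 0 ⇒ S(n) = -4*n**5 - 20*n**4 - 44*n**3 - 50*n**2 - 26*n - 4.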